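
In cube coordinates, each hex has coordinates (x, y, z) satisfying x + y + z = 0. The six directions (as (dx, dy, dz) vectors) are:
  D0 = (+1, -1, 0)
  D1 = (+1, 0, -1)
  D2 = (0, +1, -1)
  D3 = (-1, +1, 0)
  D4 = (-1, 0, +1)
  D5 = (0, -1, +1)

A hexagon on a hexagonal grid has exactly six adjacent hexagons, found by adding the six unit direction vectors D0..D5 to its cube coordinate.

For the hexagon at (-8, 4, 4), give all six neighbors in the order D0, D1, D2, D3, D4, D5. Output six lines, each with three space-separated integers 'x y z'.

Center: (-8, 4, 4). Add each direction:
  D0: (-8, 4, 4) + (1, -1, 0) = (-7, 3, 4)
  D1: (-8, 4, 4) + (1, 0, -1) = (-7, 4, 3)
  D2: (-8, 4, 4) + (0, 1, -1) = (-8, 5, 3)
  D3: (-8, 4, 4) + (-1, 1, 0) = (-9, 5, 4)
  D4: (-8, 4, 4) + (-1, 0, 1) = (-9, 4, 5)
  D5: (-8, 4, 4) + (0, -1, 1) = (-8, 3, 5)

Answer: -7 3 4
-7 4 3
-8 5 3
-9 5 4
-9 4 5
-8 3 5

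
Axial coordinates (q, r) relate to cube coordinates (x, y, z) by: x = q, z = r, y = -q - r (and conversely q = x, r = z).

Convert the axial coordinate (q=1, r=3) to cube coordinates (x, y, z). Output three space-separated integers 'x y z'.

x = q = 1
z = r = 3
y = -x - z = -(1) - (3) = -4

Answer: 1 -4 3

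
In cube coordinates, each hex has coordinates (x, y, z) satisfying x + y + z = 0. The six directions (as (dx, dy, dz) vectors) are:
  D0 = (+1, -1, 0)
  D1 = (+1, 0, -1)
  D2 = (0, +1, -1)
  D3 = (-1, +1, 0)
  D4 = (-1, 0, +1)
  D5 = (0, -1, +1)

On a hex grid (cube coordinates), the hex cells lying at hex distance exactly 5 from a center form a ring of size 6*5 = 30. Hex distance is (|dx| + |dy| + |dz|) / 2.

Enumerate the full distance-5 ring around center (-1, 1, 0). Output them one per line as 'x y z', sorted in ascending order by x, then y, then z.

Walk ring at distance 5 from (-1, 1, 0):
Start at center + D4*5 = (-6, 1, 5)
  hex 0: (-6, 1, 5)
  hex 1: (-5, 0, 5)
  hex 2: (-4, -1, 5)
  hex 3: (-3, -2, 5)
  hex 4: (-2, -3, 5)
  hex 5: (-1, -4, 5)
  hex 6: (0, -4, 4)
  hex 7: (1, -4, 3)
  hex 8: (2, -4, 2)
  hex 9: (3, -4, 1)
  hex 10: (4, -4, 0)
  hex 11: (4, -3, -1)
  hex 12: (4, -2, -2)
  hex 13: (4, -1, -3)
  hex 14: (4, 0, -4)
  hex 15: (4, 1, -5)
  hex 16: (3, 2, -5)
  hex 17: (2, 3, -5)
  hex 18: (1, 4, -5)
  hex 19: (0, 5, -5)
  hex 20: (-1, 6, -5)
  hex 21: (-2, 6, -4)
  hex 22: (-3, 6, -3)
  hex 23: (-4, 6, -2)
  hex 24: (-5, 6, -1)
  hex 25: (-6, 6, 0)
  hex 26: (-6, 5, 1)
  hex 27: (-6, 4, 2)
  hex 28: (-6, 3, 3)
  hex 29: (-6, 2, 4)
Sorted: 30 hexes.

Answer: -6 1 5
-6 2 4
-6 3 3
-6 4 2
-6 5 1
-6 6 0
-5 0 5
-5 6 -1
-4 -1 5
-4 6 -2
-3 -2 5
-3 6 -3
-2 -3 5
-2 6 -4
-1 -4 5
-1 6 -5
0 -4 4
0 5 -5
1 -4 3
1 4 -5
2 -4 2
2 3 -5
3 -4 1
3 2 -5
4 -4 0
4 -3 -1
4 -2 -2
4 -1 -3
4 0 -4
4 1 -5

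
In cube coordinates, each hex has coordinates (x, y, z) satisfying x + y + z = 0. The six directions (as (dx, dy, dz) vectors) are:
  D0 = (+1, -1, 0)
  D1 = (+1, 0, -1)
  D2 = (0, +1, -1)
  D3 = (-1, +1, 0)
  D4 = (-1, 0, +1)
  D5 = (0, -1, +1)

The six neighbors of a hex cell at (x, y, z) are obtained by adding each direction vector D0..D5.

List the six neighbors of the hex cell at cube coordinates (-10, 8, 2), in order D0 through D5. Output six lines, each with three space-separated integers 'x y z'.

Answer: -9 7 2
-9 8 1
-10 9 1
-11 9 2
-11 8 3
-10 7 3

Derivation:
Center: (-10, 8, 2). Add each direction:
  D0: (-10, 8, 2) + (1, -1, 0) = (-9, 7, 2)
  D1: (-10, 8, 2) + (1, 0, -1) = (-9, 8, 1)
  D2: (-10, 8, 2) + (0, 1, -1) = (-10, 9, 1)
  D3: (-10, 8, 2) + (-1, 1, 0) = (-11, 9, 2)
  D4: (-10, 8, 2) + (-1, 0, 1) = (-11, 8, 3)
  D5: (-10, 8, 2) + (0, -1, 1) = (-10, 7, 3)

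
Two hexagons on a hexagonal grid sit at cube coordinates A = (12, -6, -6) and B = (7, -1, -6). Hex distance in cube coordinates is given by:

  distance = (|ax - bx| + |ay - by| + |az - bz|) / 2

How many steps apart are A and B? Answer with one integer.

|ax - bx| = |12 - 7| = 5
|ay - by| = |-6 - (-1)| = 5
|az - bz| = |-6 - (-6)| = 0
distance = (5 + 5 + 0) / 2 = 10 / 2 = 5

Answer: 5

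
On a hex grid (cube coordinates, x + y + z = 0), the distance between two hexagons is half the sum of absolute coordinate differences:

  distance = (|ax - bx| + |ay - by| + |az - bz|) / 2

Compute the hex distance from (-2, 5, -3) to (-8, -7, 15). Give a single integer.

Answer: 18

Derivation:
|ax - bx| = |-2 - (-8)| = 6
|ay - by| = |5 - (-7)| = 12
|az - bz| = |-3 - 15| = 18
distance = (6 + 12 + 18) / 2 = 36 / 2 = 18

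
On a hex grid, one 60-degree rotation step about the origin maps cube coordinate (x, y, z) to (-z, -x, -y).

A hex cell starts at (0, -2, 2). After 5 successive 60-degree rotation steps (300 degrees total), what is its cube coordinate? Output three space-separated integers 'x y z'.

Start: (0, -2, 2)
Step 1: (0, -2, 2) -> (-(2), -(0), -(-2)) = (-2, 0, 2)
Step 2: (-2, 0, 2) -> (-(2), -(-2), -(0)) = (-2, 2, 0)
Step 3: (-2, 2, 0) -> (-(0), -(-2), -(2)) = (0, 2, -2)
Step 4: (0, 2, -2) -> (-(-2), -(0), -(2)) = (2, 0, -2)
Step 5: (2, 0, -2) -> (-(-2), -(2), -(0)) = (2, -2, 0)

Answer: 2 -2 0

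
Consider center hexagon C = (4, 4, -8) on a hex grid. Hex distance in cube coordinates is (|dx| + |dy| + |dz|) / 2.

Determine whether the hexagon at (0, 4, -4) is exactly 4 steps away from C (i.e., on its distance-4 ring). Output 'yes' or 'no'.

Answer: yes

Derivation:
|px - cx| = |0 - 4| = 4
|py - cy| = |4 - 4| = 0
|pz - cz| = |-4 - (-8)| = 4
distance = (4+0+4)/2 = 8/2 = 4
radius = 4; distance == radius -> yes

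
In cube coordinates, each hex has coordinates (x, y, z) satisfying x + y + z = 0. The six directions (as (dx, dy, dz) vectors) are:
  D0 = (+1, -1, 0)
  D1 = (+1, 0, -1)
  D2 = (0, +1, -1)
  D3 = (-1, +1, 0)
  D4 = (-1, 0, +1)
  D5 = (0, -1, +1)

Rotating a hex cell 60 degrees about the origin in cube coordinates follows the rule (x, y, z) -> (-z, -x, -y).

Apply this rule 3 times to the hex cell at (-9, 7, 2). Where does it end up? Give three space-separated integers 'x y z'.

Answer: 9 -7 -2

Derivation:
Start: (-9, 7, 2)
Step 1: (-9, 7, 2) -> (-(2), -(-9), -(7)) = (-2, 9, -7)
Step 2: (-2, 9, -7) -> (-(-7), -(-2), -(9)) = (7, 2, -9)
Step 3: (7, 2, -9) -> (-(-9), -(7), -(2)) = (9, -7, -2)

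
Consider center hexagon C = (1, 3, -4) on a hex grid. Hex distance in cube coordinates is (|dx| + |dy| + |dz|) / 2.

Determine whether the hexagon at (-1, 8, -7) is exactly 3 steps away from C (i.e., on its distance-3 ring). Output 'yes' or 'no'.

Answer: no

Derivation:
|px - cx| = |-1 - 1| = 2
|py - cy| = |8 - 3| = 5
|pz - cz| = |-7 - (-4)| = 3
distance = (2+5+3)/2 = 10/2 = 5
radius = 3; distance != radius -> no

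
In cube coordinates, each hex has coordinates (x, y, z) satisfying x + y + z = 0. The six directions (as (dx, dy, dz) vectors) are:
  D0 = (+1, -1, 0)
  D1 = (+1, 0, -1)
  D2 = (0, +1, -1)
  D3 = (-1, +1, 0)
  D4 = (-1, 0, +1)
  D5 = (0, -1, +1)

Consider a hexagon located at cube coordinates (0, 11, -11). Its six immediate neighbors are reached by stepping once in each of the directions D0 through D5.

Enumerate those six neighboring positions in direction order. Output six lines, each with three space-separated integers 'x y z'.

Answer: 1 10 -11
1 11 -12
0 12 -12
-1 12 -11
-1 11 -10
0 10 -10

Derivation:
Center: (0, 11, -11). Add each direction:
  D0: (0, 11, -11) + (1, -1, 0) = (1, 10, -11)
  D1: (0, 11, -11) + (1, 0, -1) = (1, 11, -12)
  D2: (0, 11, -11) + (0, 1, -1) = (0, 12, -12)
  D3: (0, 11, -11) + (-1, 1, 0) = (-1, 12, -11)
  D4: (0, 11, -11) + (-1, 0, 1) = (-1, 11, -10)
  D5: (0, 11, -11) + (0, -1, 1) = (0, 10, -10)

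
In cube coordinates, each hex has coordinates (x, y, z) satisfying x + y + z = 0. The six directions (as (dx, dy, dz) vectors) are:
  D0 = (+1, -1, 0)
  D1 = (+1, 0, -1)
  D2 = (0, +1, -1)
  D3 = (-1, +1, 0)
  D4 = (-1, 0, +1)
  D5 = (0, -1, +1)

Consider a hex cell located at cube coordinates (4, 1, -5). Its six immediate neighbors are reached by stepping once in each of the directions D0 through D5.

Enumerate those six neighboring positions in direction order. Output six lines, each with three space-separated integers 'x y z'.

Answer: 5 0 -5
5 1 -6
4 2 -6
3 2 -5
3 1 -4
4 0 -4

Derivation:
Center: (4, 1, -5). Add each direction:
  D0: (4, 1, -5) + (1, -1, 0) = (5, 0, -5)
  D1: (4, 1, -5) + (1, 0, -1) = (5, 1, -6)
  D2: (4, 1, -5) + (0, 1, -1) = (4, 2, -6)
  D3: (4, 1, -5) + (-1, 1, 0) = (3, 2, -5)
  D4: (4, 1, -5) + (-1, 0, 1) = (3, 1, -4)
  D5: (4, 1, -5) + (0, -1, 1) = (4, 0, -4)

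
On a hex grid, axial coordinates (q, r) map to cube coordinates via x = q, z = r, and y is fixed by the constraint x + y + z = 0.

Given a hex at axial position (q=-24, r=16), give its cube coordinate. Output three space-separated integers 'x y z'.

Answer: -24 8 16

Derivation:
x = q = -24
z = r = 16
y = -x - z = -(-24) - (16) = 8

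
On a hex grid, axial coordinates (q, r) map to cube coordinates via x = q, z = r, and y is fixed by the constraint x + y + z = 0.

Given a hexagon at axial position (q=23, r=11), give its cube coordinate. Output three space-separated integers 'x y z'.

x = q = 23
z = r = 11
y = -x - z = -(23) - (11) = -34

Answer: 23 -34 11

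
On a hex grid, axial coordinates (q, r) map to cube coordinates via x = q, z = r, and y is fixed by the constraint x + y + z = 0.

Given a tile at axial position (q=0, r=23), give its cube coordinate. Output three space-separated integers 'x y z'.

Answer: 0 -23 23

Derivation:
x = q = 0
z = r = 23
y = -x - z = -(0) - (23) = -23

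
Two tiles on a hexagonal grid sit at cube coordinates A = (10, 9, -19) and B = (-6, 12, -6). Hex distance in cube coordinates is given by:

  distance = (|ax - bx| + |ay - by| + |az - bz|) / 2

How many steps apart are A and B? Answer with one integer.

Answer: 16

Derivation:
|ax - bx| = |10 - (-6)| = 16
|ay - by| = |9 - 12| = 3
|az - bz| = |-19 - (-6)| = 13
distance = (16 + 3 + 13) / 2 = 32 / 2 = 16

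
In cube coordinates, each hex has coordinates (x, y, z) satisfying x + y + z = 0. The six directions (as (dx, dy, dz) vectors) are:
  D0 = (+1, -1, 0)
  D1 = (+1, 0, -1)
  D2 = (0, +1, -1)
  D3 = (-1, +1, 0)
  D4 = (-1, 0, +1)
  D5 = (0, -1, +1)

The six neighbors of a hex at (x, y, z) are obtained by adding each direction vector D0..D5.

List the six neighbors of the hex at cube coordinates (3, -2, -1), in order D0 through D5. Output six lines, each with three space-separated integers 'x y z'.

Answer: 4 -3 -1
4 -2 -2
3 -1 -2
2 -1 -1
2 -2 0
3 -3 0

Derivation:
Center: (3, -2, -1). Add each direction:
  D0: (3, -2, -1) + (1, -1, 0) = (4, -3, -1)
  D1: (3, -2, -1) + (1, 0, -1) = (4, -2, -2)
  D2: (3, -2, -1) + (0, 1, -1) = (3, -1, -2)
  D3: (3, -2, -1) + (-1, 1, 0) = (2, -1, -1)
  D4: (3, -2, -1) + (-1, 0, 1) = (2, -2, 0)
  D5: (3, -2, -1) + (0, -1, 1) = (3, -3, 0)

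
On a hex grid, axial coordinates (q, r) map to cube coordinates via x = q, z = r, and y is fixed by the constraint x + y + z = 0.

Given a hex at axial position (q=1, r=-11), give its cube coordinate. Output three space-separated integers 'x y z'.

Answer: 1 10 -11

Derivation:
x = q = 1
z = r = -11
y = -x - z = -(1) - (-11) = 10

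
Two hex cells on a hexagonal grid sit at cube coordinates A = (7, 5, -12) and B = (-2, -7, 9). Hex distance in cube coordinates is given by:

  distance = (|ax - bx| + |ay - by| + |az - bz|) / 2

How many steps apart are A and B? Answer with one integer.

Answer: 21

Derivation:
|ax - bx| = |7 - (-2)| = 9
|ay - by| = |5 - (-7)| = 12
|az - bz| = |-12 - 9| = 21
distance = (9 + 12 + 21) / 2 = 42 / 2 = 21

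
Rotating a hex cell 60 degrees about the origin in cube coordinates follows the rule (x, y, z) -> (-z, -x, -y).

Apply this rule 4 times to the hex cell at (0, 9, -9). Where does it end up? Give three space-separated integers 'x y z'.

Start: (0, 9, -9)
Step 1: (0, 9, -9) -> (-(-9), -(0), -(9)) = (9, 0, -9)
Step 2: (9, 0, -9) -> (-(-9), -(9), -(0)) = (9, -9, 0)
Step 3: (9, -9, 0) -> (-(0), -(9), -(-9)) = (0, -9, 9)
Step 4: (0, -9, 9) -> (-(9), -(0), -(-9)) = (-9, 0, 9)

Answer: -9 0 9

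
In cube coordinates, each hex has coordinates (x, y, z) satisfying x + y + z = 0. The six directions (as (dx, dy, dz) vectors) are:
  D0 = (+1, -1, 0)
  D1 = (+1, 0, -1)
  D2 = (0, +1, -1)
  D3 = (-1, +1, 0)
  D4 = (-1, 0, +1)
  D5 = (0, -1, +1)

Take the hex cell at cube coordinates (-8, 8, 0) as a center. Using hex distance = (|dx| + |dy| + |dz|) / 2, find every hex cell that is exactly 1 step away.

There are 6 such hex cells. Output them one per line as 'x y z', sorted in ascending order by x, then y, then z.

Answer: -9 8 1
-9 9 0
-8 7 1
-8 9 -1
-7 7 0
-7 8 -1

Derivation:
Walk ring at distance 1 from (-8, 8, 0):
Start at center + D4*1 = (-9, 8, 1)
  hex 0: (-9, 8, 1)
  hex 1: (-8, 7, 1)
  hex 2: (-7, 7, 0)
  hex 3: (-7, 8, -1)
  hex 4: (-8, 9, -1)
  hex 5: (-9, 9, 0)
Sorted: 6 hexes.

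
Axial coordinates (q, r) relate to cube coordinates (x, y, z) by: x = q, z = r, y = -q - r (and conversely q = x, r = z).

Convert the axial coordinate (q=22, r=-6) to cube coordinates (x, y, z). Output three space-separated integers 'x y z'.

x = q = 22
z = r = -6
y = -x - z = -(22) - (-6) = -16

Answer: 22 -16 -6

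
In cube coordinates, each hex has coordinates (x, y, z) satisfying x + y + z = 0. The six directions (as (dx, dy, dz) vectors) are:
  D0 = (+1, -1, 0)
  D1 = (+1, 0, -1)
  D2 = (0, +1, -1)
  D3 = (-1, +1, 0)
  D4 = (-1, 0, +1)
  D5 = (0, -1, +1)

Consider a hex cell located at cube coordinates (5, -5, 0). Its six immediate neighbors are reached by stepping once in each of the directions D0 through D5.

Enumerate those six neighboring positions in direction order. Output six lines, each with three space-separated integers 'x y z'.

Answer: 6 -6 0
6 -5 -1
5 -4 -1
4 -4 0
4 -5 1
5 -6 1

Derivation:
Center: (5, -5, 0). Add each direction:
  D0: (5, -5, 0) + (1, -1, 0) = (6, -6, 0)
  D1: (5, -5, 0) + (1, 0, -1) = (6, -5, -1)
  D2: (5, -5, 0) + (0, 1, -1) = (5, -4, -1)
  D3: (5, -5, 0) + (-1, 1, 0) = (4, -4, 0)
  D4: (5, -5, 0) + (-1, 0, 1) = (4, -5, 1)
  D5: (5, -5, 0) + (0, -1, 1) = (5, -6, 1)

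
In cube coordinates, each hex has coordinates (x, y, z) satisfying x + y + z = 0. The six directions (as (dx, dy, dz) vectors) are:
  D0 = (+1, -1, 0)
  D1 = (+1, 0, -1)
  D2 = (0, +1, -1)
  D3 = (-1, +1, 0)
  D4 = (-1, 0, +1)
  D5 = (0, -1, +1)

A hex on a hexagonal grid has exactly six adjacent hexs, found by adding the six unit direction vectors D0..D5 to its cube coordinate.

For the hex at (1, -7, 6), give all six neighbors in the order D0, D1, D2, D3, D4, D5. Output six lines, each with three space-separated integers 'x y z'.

Center: (1, -7, 6). Add each direction:
  D0: (1, -7, 6) + (1, -1, 0) = (2, -8, 6)
  D1: (1, -7, 6) + (1, 0, -1) = (2, -7, 5)
  D2: (1, -7, 6) + (0, 1, -1) = (1, -6, 5)
  D3: (1, -7, 6) + (-1, 1, 0) = (0, -6, 6)
  D4: (1, -7, 6) + (-1, 0, 1) = (0, -7, 7)
  D5: (1, -7, 6) + (0, -1, 1) = (1, -8, 7)

Answer: 2 -8 6
2 -7 5
1 -6 5
0 -6 6
0 -7 7
1 -8 7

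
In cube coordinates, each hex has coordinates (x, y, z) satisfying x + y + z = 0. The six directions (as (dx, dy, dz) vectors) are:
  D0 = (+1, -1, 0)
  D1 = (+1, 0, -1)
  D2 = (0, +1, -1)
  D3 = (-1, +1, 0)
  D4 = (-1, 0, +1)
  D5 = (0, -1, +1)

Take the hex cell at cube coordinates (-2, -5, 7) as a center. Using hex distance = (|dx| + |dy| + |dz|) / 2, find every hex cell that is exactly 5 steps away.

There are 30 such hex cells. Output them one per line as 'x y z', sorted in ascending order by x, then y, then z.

Answer: -7 -5 12
-7 -4 11
-7 -3 10
-7 -2 9
-7 -1 8
-7 0 7
-6 -6 12
-6 0 6
-5 -7 12
-5 0 5
-4 -8 12
-4 0 4
-3 -9 12
-3 0 3
-2 -10 12
-2 0 2
-1 -10 11
-1 -1 2
0 -10 10
0 -2 2
1 -10 9
1 -3 2
2 -10 8
2 -4 2
3 -10 7
3 -9 6
3 -8 5
3 -7 4
3 -6 3
3 -5 2

Derivation:
Walk ring at distance 5 from (-2, -5, 7):
Start at center + D4*5 = (-7, -5, 12)
  hex 0: (-7, -5, 12)
  hex 1: (-6, -6, 12)
  hex 2: (-5, -7, 12)
  hex 3: (-4, -8, 12)
  hex 4: (-3, -9, 12)
  hex 5: (-2, -10, 12)
  hex 6: (-1, -10, 11)
  hex 7: (0, -10, 10)
  hex 8: (1, -10, 9)
  hex 9: (2, -10, 8)
  hex 10: (3, -10, 7)
  hex 11: (3, -9, 6)
  hex 12: (3, -8, 5)
  hex 13: (3, -7, 4)
  hex 14: (3, -6, 3)
  hex 15: (3, -5, 2)
  hex 16: (2, -4, 2)
  hex 17: (1, -3, 2)
  hex 18: (0, -2, 2)
  hex 19: (-1, -1, 2)
  hex 20: (-2, 0, 2)
  hex 21: (-3, 0, 3)
  hex 22: (-4, 0, 4)
  hex 23: (-5, 0, 5)
  hex 24: (-6, 0, 6)
  hex 25: (-7, 0, 7)
  hex 26: (-7, -1, 8)
  hex 27: (-7, -2, 9)
  hex 28: (-7, -3, 10)
  hex 29: (-7, -4, 11)
Sorted: 30 hexes.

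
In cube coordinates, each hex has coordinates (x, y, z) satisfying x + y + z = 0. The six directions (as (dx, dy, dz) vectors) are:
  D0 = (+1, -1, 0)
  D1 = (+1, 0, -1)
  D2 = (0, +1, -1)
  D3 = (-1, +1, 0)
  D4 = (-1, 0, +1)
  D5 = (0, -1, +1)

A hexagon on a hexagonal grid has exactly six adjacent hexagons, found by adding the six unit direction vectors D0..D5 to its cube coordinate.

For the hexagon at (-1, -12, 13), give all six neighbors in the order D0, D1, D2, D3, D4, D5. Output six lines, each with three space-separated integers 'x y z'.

Answer: 0 -13 13
0 -12 12
-1 -11 12
-2 -11 13
-2 -12 14
-1 -13 14

Derivation:
Center: (-1, -12, 13). Add each direction:
  D0: (-1, -12, 13) + (1, -1, 0) = (0, -13, 13)
  D1: (-1, -12, 13) + (1, 0, -1) = (0, -12, 12)
  D2: (-1, -12, 13) + (0, 1, -1) = (-1, -11, 12)
  D3: (-1, -12, 13) + (-1, 1, 0) = (-2, -11, 13)
  D4: (-1, -12, 13) + (-1, 0, 1) = (-2, -12, 14)
  D5: (-1, -12, 13) + (0, -1, 1) = (-1, -13, 14)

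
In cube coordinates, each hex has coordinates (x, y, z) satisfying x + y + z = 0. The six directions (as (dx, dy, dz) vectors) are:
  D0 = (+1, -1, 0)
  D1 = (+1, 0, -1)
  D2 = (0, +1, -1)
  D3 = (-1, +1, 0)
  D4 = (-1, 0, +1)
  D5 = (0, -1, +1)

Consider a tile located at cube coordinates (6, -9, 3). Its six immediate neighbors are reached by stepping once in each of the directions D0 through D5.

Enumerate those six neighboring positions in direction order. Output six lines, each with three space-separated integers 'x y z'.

Answer: 7 -10 3
7 -9 2
6 -8 2
5 -8 3
5 -9 4
6 -10 4

Derivation:
Center: (6, -9, 3). Add each direction:
  D0: (6, -9, 3) + (1, -1, 0) = (7, -10, 3)
  D1: (6, -9, 3) + (1, 0, -1) = (7, -9, 2)
  D2: (6, -9, 3) + (0, 1, -1) = (6, -8, 2)
  D3: (6, -9, 3) + (-1, 1, 0) = (5, -8, 3)
  D4: (6, -9, 3) + (-1, 0, 1) = (5, -9, 4)
  D5: (6, -9, 3) + (0, -1, 1) = (6, -10, 4)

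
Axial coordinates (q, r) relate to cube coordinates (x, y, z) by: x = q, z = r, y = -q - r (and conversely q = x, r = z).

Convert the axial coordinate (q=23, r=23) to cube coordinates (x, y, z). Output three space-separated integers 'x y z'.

x = q = 23
z = r = 23
y = -x - z = -(23) - (23) = -46

Answer: 23 -46 23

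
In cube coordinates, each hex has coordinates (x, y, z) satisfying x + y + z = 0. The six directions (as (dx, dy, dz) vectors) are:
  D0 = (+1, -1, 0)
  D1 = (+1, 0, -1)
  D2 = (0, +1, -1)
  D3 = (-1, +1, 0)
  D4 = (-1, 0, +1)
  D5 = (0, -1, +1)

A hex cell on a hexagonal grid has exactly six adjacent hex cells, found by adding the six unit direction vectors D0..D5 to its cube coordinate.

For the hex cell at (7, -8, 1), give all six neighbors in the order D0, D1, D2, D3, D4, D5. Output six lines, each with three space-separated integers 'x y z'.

Answer: 8 -9 1
8 -8 0
7 -7 0
6 -7 1
6 -8 2
7 -9 2

Derivation:
Center: (7, -8, 1). Add each direction:
  D0: (7, -8, 1) + (1, -1, 0) = (8, -9, 1)
  D1: (7, -8, 1) + (1, 0, -1) = (8, -8, 0)
  D2: (7, -8, 1) + (0, 1, -1) = (7, -7, 0)
  D3: (7, -8, 1) + (-1, 1, 0) = (6, -7, 1)
  D4: (7, -8, 1) + (-1, 0, 1) = (6, -8, 2)
  D5: (7, -8, 1) + (0, -1, 1) = (7, -9, 2)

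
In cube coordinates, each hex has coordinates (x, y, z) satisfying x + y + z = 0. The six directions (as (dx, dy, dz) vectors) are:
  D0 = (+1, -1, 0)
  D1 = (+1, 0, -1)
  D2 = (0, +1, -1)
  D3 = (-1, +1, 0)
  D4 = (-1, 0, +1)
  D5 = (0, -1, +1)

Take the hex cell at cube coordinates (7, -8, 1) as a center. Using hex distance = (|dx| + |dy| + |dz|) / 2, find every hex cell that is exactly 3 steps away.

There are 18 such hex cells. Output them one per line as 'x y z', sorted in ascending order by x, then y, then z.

Walk ring at distance 3 from (7, -8, 1):
Start at center + D4*3 = (4, -8, 4)
  hex 0: (4, -8, 4)
  hex 1: (5, -9, 4)
  hex 2: (6, -10, 4)
  hex 3: (7, -11, 4)
  hex 4: (8, -11, 3)
  hex 5: (9, -11, 2)
  hex 6: (10, -11, 1)
  hex 7: (10, -10, 0)
  hex 8: (10, -9, -1)
  hex 9: (10, -8, -2)
  hex 10: (9, -7, -2)
  hex 11: (8, -6, -2)
  hex 12: (7, -5, -2)
  hex 13: (6, -5, -1)
  hex 14: (5, -5, 0)
  hex 15: (4, -5, 1)
  hex 16: (4, -6, 2)
  hex 17: (4, -7, 3)
Sorted: 18 hexes.

Answer: 4 -8 4
4 -7 3
4 -6 2
4 -5 1
5 -9 4
5 -5 0
6 -10 4
6 -5 -1
7 -11 4
7 -5 -2
8 -11 3
8 -6 -2
9 -11 2
9 -7 -2
10 -11 1
10 -10 0
10 -9 -1
10 -8 -2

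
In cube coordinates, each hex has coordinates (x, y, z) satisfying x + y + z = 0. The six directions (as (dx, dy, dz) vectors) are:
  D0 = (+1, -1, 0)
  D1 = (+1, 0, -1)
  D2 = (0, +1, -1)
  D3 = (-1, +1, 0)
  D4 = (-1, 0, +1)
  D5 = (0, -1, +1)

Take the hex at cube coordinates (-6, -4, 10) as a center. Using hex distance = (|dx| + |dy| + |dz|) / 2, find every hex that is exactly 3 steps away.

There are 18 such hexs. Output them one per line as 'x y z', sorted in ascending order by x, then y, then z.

Walk ring at distance 3 from (-6, -4, 10):
Start at center + D4*3 = (-9, -4, 13)
  hex 0: (-9, -4, 13)
  hex 1: (-8, -5, 13)
  hex 2: (-7, -6, 13)
  hex 3: (-6, -7, 13)
  hex 4: (-5, -7, 12)
  hex 5: (-4, -7, 11)
  hex 6: (-3, -7, 10)
  hex 7: (-3, -6, 9)
  hex 8: (-3, -5, 8)
  hex 9: (-3, -4, 7)
  hex 10: (-4, -3, 7)
  hex 11: (-5, -2, 7)
  hex 12: (-6, -1, 7)
  hex 13: (-7, -1, 8)
  hex 14: (-8, -1, 9)
  hex 15: (-9, -1, 10)
  hex 16: (-9, -2, 11)
  hex 17: (-9, -3, 12)
Sorted: 18 hexes.

Answer: -9 -4 13
-9 -3 12
-9 -2 11
-9 -1 10
-8 -5 13
-8 -1 9
-7 -6 13
-7 -1 8
-6 -7 13
-6 -1 7
-5 -7 12
-5 -2 7
-4 -7 11
-4 -3 7
-3 -7 10
-3 -6 9
-3 -5 8
-3 -4 7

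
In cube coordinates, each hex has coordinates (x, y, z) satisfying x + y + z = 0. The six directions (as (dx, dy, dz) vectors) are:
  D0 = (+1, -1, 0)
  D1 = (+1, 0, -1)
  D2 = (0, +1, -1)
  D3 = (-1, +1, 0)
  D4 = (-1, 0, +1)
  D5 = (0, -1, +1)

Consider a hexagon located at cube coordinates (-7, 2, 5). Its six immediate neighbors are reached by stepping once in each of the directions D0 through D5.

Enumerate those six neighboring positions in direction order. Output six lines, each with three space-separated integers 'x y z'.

Answer: -6 1 5
-6 2 4
-7 3 4
-8 3 5
-8 2 6
-7 1 6

Derivation:
Center: (-7, 2, 5). Add each direction:
  D0: (-7, 2, 5) + (1, -1, 0) = (-6, 1, 5)
  D1: (-7, 2, 5) + (1, 0, -1) = (-6, 2, 4)
  D2: (-7, 2, 5) + (0, 1, -1) = (-7, 3, 4)
  D3: (-7, 2, 5) + (-1, 1, 0) = (-8, 3, 5)
  D4: (-7, 2, 5) + (-1, 0, 1) = (-8, 2, 6)
  D5: (-7, 2, 5) + (0, -1, 1) = (-7, 1, 6)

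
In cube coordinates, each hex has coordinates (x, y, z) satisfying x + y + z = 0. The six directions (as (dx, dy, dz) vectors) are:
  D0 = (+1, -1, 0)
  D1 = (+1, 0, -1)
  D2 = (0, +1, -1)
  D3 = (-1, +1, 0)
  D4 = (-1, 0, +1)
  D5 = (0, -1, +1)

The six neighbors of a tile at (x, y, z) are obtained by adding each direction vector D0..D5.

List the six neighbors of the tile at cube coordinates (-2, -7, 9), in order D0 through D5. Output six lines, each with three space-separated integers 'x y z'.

Center: (-2, -7, 9). Add each direction:
  D0: (-2, -7, 9) + (1, -1, 0) = (-1, -8, 9)
  D1: (-2, -7, 9) + (1, 0, -1) = (-1, -7, 8)
  D2: (-2, -7, 9) + (0, 1, -1) = (-2, -6, 8)
  D3: (-2, -7, 9) + (-1, 1, 0) = (-3, -6, 9)
  D4: (-2, -7, 9) + (-1, 0, 1) = (-3, -7, 10)
  D5: (-2, -7, 9) + (0, -1, 1) = (-2, -8, 10)

Answer: -1 -8 9
-1 -7 8
-2 -6 8
-3 -6 9
-3 -7 10
-2 -8 10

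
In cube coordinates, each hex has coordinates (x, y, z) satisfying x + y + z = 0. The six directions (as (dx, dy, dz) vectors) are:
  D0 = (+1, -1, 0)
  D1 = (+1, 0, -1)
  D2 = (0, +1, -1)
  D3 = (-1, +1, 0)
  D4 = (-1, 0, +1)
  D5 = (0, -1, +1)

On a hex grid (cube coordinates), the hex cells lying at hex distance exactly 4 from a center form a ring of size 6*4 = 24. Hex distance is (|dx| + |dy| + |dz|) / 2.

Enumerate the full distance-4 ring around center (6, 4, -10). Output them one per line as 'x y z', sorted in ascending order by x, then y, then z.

Walk ring at distance 4 from (6, 4, -10):
Start at center + D4*4 = (2, 4, -6)
  hex 0: (2, 4, -6)
  hex 1: (3, 3, -6)
  hex 2: (4, 2, -6)
  hex 3: (5, 1, -6)
  hex 4: (6, 0, -6)
  hex 5: (7, 0, -7)
  hex 6: (8, 0, -8)
  hex 7: (9, 0, -9)
  hex 8: (10, 0, -10)
  hex 9: (10, 1, -11)
  hex 10: (10, 2, -12)
  hex 11: (10, 3, -13)
  hex 12: (10, 4, -14)
  hex 13: (9, 5, -14)
  hex 14: (8, 6, -14)
  hex 15: (7, 7, -14)
  hex 16: (6, 8, -14)
  hex 17: (5, 8, -13)
  hex 18: (4, 8, -12)
  hex 19: (3, 8, -11)
  hex 20: (2, 8, -10)
  hex 21: (2, 7, -9)
  hex 22: (2, 6, -8)
  hex 23: (2, 5, -7)
Sorted: 24 hexes.

Answer: 2 4 -6
2 5 -7
2 6 -8
2 7 -9
2 8 -10
3 3 -6
3 8 -11
4 2 -6
4 8 -12
5 1 -6
5 8 -13
6 0 -6
6 8 -14
7 0 -7
7 7 -14
8 0 -8
8 6 -14
9 0 -9
9 5 -14
10 0 -10
10 1 -11
10 2 -12
10 3 -13
10 4 -14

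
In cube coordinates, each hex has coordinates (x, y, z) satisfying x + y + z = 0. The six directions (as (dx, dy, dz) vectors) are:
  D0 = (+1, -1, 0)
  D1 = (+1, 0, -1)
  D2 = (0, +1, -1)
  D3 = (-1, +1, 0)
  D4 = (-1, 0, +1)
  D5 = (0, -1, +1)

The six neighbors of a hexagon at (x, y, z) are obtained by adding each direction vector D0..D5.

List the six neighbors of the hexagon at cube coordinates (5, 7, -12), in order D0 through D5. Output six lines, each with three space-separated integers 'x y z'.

Center: (5, 7, -12). Add each direction:
  D0: (5, 7, -12) + (1, -1, 0) = (6, 6, -12)
  D1: (5, 7, -12) + (1, 0, -1) = (6, 7, -13)
  D2: (5, 7, -12) + (0, 1, -1) = (5, 8, -13)
  D3: (5, 7, -12) + (-1, 1, 0) = (4, 8, -12)
  D4: (5, 7, -12) + (-1, 0, 1) = (4, 7, -11)
  D5: (5, 7, -12) + (0, -1, 1) = (5, 6, -11)

Answer: 6 6 -12
6 7 -13
5 8 -13
4 8 -12
4 7 -11
5 6 -11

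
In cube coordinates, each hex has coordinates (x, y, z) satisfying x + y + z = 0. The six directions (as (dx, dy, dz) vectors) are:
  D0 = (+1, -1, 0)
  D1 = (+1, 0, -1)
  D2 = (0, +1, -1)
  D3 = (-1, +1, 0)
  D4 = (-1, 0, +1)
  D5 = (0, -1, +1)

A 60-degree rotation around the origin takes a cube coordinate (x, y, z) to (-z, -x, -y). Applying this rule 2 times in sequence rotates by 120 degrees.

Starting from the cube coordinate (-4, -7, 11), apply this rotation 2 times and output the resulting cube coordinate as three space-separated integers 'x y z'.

Start: (-4, -7, 11)
Step 1: (-4, -7, 11) -> (-(11), -(-4), -(-7)) = (-11, 4, 7)
Step 2: (-11, 4, 7) -> (-(7), -(-11), -(4)) = (-7, 11, -4)

Answer: -7 11 -4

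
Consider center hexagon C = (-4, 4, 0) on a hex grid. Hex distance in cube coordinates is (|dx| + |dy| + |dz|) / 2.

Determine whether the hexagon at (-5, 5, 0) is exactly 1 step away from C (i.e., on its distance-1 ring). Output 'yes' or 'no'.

|px - cx| = |-5 - (-4)| = 1
|py - cy| = |5 - 4| = 1
|pz - cz| = |0 - 0| = 0
distance = (1+1+0)/2 = 2/2 = 1
radius = 1; distance == radius -> yes

Answer: yes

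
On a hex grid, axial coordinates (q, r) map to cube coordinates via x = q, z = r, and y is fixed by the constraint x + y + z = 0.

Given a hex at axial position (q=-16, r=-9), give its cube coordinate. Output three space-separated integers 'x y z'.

x = q = -16
z = r = -9
y = -x - z = -(-16) - (-9) = 25

Answer: -16 25 -9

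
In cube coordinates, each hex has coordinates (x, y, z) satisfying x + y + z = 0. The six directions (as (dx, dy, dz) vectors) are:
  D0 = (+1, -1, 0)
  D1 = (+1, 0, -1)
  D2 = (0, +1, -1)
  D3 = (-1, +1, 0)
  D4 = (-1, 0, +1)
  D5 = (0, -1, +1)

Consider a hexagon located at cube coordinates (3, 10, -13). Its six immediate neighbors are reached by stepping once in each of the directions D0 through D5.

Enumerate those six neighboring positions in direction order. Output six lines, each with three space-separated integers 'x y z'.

Center: (3, 10, -13). Add each direction:
  D0: (3, 10, -13) + (1, -1, 0) = (4, 9, -13)
  D1: (3, 10, -13) + (1, 0, -1) = (4, 10, -14)
  D2: (3, 10, -13) + (0, 1, -1) = (3, 11, -14)
  D3: (3, 10, -13) + (-1, 1, 0) = (2, 11, -13)
  D4: (3, 10, -13) + (-1, 0, 1) = (2, 10, -12)
  D5: (3, 10, -13) + (0, -1, 1) = (3, 9, -12)

Answer: 4 9 -13
4 10 -14
3 11 -14
2 11 -13
2 10 -12
3 9 -12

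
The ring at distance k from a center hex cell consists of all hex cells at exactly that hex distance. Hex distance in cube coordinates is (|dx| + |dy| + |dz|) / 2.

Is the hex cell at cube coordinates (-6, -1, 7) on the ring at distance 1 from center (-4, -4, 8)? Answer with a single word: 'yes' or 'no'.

|px - cx| = |-6 - (-4)| = 2
|py - cy| = |-1 - (-4)| = 3
|pz - cz| = |7 - 8| = 1
distance = (2+3+1)/2 = 6/2 = 3
radius = 1; distance != radius -> no

Answer: no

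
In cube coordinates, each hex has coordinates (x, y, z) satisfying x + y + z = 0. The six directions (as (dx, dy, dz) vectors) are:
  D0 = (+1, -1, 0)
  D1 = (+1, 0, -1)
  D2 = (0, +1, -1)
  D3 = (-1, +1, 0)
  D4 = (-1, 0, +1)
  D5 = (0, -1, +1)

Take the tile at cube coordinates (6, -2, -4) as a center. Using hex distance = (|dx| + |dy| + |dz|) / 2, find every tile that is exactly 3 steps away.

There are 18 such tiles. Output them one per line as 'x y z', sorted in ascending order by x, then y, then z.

Walk ring at distance 3 from (6, -2, -4):
Start at center + D4*3 = (3, -2, -1)
  hex 0: (3, -2, -1)
  hex 1: (4, -3, -1)
  hex 2: (5, -4, -1)
  hex 3: (6, -5, -1)
  hex 4: (7, -5, -2)
  hex 5: (8, -5, -3)
  hex 6: (9, -5, -4)
  hex 7: (9, -4, -5)
  hex 8: (9, -3, -6)
  hex 9: (9, -2, -7)
  hex 10: (8, -1, -7)
  hex 11: (7, 0, -7)
  hex 12: (6, 1, -7)
  hex 13: (5, 1, -6)
  hex 14: (4, 1, -5)
  hex 15: (3, 1, -4)
  hex 16: (3, 0, -3)
  hex 17: (3, -1, -2)
Sorted: 18 hexes.

Answer: 3 -2 -1
3 -1 -2
3 0 -3
3 1 -4
4 -3 -1
4 1 -5
5 -4 -1
5 1 -6
6 -5 -1
6 1 -7
7 -5 -2
7 0 -7
8 -5 -3
8 -1 -7
9 -5 -4
9 -4 -5
9 -3 -6
9 -2 -7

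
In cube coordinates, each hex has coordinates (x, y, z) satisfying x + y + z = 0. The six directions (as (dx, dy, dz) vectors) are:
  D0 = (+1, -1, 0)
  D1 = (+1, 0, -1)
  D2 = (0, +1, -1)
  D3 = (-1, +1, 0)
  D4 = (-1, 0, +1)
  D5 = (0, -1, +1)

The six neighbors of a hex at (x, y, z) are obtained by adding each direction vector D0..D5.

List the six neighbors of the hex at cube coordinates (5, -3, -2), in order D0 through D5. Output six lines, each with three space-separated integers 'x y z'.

Center: (5, -3, -2). Add each direction:
  D0: (5, -3, -2) + (1, -1, 0) = (6, -4, -2)
  D1: (5, -3, -2) + (1, 0, -1) = (6, -3, -3)
  D2: (5, -3, -2) + (0, 1, -1) = (5, -2, -3)
  D3: (5, -3, -2) + (-1, 1, 0) = (4, -2, -2)
  D4: (5, -3, -2) + (-1, 0, 1) = (4, -3, -1)
  D5: (5, -3, -2) + (0, -1, 1) = (5, -4, -1)

Answer: 6 -4 -2
6 -3 -3
5 -2 -3
4 -2 -2
4 -3 -1
5 -4 -1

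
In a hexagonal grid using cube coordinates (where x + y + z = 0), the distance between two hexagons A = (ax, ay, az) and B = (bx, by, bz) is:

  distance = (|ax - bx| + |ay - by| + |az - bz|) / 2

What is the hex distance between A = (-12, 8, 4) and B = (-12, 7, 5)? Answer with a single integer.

|ax - bx| = |-12 - (-12)| = 0
|ay - by| = |8 - 7| = 1
|az - bz| = |4 - 5| = 1
distance = (0 + 1 + 1) / 2 = 2 / 2 = 1

Answer: 1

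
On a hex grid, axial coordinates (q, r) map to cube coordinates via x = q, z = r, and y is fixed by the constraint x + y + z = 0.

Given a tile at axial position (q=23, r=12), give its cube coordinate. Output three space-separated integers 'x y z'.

x = q = 23
z = r = 12
y = -x - z = -(23) - (12) = -35

Answer: 23 -35 12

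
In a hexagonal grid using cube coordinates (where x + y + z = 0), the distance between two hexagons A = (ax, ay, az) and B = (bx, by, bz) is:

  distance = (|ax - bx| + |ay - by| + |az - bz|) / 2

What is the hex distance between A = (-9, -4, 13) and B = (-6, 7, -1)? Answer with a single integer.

Answer: 14

Derivation:
|ax - bx| = |-9 - (-6)| = 3
|ay - by| = |-4 - 7| = 11
|az - bz| = |13 - (-1)| = 14
distance = (3 + 11 + 14) / 2 = 28 / 2 = 14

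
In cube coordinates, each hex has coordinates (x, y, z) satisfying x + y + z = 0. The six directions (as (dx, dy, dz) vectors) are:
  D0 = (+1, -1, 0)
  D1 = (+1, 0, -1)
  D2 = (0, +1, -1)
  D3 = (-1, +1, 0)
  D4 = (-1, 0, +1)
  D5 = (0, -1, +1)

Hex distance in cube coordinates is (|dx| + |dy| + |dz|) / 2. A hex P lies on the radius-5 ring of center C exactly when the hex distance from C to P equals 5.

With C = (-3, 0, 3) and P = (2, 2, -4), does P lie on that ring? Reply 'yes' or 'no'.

Answer: no

Derivation:
|px - cx| = |2 - (-3)| = 5
|py - cy| = |2 - 0| = 2
|pz - cz| = |-4 - 3| = 7
distance = (5+2+7)/2 = 14/2 = 7
radius = 5; distance != radius -> no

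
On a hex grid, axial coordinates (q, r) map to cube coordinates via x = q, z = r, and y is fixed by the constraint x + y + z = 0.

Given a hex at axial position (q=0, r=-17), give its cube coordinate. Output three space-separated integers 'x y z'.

x = q = 0
z = r = -17
y = -x - z = -(0) - (-17) = 17

Answer: 0 17 -17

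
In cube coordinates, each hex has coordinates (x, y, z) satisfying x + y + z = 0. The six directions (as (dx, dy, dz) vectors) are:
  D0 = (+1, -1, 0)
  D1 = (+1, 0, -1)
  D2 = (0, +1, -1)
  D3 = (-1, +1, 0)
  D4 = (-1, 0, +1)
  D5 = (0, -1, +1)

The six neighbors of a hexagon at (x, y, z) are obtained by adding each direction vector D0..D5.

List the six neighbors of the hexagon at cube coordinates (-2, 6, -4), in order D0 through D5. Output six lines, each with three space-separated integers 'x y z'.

Answer: -1 5 -4
-1 6 -5
-2 7 -5
-3 7 -4
-3 6 -3
-2 5 -3

Derivation:
Center: (-2, 6, -4). Add each direction:
  D0: (-2, 6, -4) + (1, -1, 0) = (-1, 5, -4)
  D1: (-2, 6, -4) + (1, 0, -1) = (-1, 6, -5)
  D2: (-2, 6, -4) + (0, 1, -1) = (-2, 7, -5)
  D3: (-2, 6, -4) + (-1, 1, 0) = (-3, 7, -4)
  D4: (-2, 6, -4) + (-1, 0, 1) = (-3, 6, -3)
  D5: (-2, 6, -4) + (0, -1, 1) = (-2, 5, -3)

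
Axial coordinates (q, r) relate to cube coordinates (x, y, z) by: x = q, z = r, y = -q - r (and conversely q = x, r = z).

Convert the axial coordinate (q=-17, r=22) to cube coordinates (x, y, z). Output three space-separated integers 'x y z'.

x = q = -17
z = r = 22
y = -x - z = -(-17) - (22) = -5

Answer: -17 -5 22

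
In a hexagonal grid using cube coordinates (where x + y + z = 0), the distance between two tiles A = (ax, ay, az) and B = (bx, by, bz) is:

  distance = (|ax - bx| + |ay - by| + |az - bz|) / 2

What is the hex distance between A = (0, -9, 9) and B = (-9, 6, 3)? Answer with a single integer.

|ax - bx| = |0 - (-9)| = 9
|ay - by| = |-9 - 6| = 15
|az - bz| = |9 - 3| = 6
distance = (9 + 15 + 6) / 2 = 30 / 2 = 15

Answer: 15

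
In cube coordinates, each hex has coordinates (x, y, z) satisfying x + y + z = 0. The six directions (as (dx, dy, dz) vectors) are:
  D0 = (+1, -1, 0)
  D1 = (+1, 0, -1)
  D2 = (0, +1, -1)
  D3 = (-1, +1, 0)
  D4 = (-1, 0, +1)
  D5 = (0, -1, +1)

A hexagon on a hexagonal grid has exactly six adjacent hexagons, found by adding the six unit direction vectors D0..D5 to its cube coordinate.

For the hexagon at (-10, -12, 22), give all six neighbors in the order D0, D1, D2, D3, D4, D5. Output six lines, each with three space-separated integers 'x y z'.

Center: (-10, -12, 22). Add each direction:
  D0: (-10, -12, 22) + (1, -1, 0) = (-9, -13, 22)
  D1: (-10, -12, 22) + (1, 0, -1) = (-9, -12, 21)
  D2: (-10, -12, 22) + (0, 1, -1) = (-10, -11, 21)
  D3: (-10, -12, 22) + (-1, 1, 0) = (-11, -11, 22)
  D4: (-10, -12, 22) + (-1, 0, 1) = (-11, -12, 23)
  D5: (-10, -12, 22) + (0, -1, 1) = (-10, -13, 23)

Answer: -9 -13 22
-9 -12 21
-10 -11 21
-11 -11 22
-11 -12 23
-10 -13 23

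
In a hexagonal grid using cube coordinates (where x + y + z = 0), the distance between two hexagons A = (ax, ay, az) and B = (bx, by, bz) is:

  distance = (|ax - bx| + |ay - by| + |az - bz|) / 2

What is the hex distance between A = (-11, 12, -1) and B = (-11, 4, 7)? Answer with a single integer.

Answer: 8

Derivation:
|ax - bx| = |-11 - (-11)| = 0
|ay - by| = |12 - 4| = 8
|az - bz| = |-1 - 7| = 8
distance = (0 + 8 + 8) / 2 = 16 / 2 = 8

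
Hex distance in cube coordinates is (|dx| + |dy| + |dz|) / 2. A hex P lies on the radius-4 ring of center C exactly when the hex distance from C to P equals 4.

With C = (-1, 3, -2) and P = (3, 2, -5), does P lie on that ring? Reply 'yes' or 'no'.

|px - cx| = |3 - (-1)| = 4
|py - cy| = |2 - 3| = 1
|pz - cz| = |-5 - (-2)| = 3
distance = (4+1+3)/2 = 8/2 = 4
radius = 4; distance == radius -> yes

Answer: yes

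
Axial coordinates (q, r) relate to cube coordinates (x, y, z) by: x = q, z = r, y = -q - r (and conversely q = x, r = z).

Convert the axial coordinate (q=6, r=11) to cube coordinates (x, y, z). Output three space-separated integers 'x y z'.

Answer: 6 -17 11

Derivation:
x = q = 6
z = r = 11
y = -x - z = -(6) - (11) = -17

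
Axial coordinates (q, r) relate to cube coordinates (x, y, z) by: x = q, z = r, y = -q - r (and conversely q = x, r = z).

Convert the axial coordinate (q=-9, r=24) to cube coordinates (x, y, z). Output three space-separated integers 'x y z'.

x = q = -9
z = r = 24
y = -x - z = -(-9) - (24) = -15

Answer: -9 -15 24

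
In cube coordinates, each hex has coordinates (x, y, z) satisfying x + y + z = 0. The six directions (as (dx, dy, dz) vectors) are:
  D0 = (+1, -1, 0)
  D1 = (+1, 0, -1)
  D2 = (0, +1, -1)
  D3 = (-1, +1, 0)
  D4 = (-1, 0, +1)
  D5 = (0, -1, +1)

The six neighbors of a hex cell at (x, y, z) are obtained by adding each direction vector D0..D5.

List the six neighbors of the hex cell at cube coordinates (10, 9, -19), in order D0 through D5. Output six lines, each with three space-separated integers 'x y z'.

Answer: 11 8 -19
11 9 -20
10 10 -20
9 10 -19
9 9 -18
10 8 -18

Derivation:
Center: (10, 9, -19). Add each direction:
  D0: (10, 9, -19) + (1, -1, 0) = (11, 8, -19)
  D1: (10, 9, -19) + (1, 0, -1) = (11, 9, -20)
  D2: (10, 9, -19) + (0, 1, -1) = (10, 10, -20)
  D3: (10, 9, -19) + (-1, 1, 0) = (9, 10, -19)
  D4: (10, 9, -19) + (-1, 0, 1) = (9, 9, -18)
  D5: (10, 9, -19) + (0, -1, 1) = (10, 8, -18)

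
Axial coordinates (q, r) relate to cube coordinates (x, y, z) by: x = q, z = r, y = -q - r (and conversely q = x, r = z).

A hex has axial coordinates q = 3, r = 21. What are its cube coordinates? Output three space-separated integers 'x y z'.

x = q = 3
z = r = 21
y = -x - z = -(3) - (21) = -24

Answer: 3 -24 21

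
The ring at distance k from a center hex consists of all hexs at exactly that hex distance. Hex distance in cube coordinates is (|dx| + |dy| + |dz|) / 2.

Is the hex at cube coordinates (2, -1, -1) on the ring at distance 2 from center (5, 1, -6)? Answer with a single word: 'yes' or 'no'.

|px - cx| = |2 - 5| = 3
|py - cy| = |-1 - 1| = 2
|pz - cz| = |-1 - (-6)| = 5
distance = (3+2+5)/2 = 10/2 = 5
radius = 2; distance != radius -> no

Answer: no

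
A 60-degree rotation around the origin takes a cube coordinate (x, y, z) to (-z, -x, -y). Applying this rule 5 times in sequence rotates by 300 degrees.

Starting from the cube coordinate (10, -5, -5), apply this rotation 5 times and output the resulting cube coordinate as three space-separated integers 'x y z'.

Answer: 5 5 -10

Derivation:
Start: (10, -5, -5)
Step 1: (10, -5, -5) -> (-(-5), -(10), -(-5)) = (5, -10, 5)
Step 2: (5, -10, 5) -> (-(5), -(5), -(-10)) = (-5, -5, 10)
Step 3: (-5, -5, 10) -> (-(10), -(-5), -(-5)) = (-10, 5, 5)
Step 4: (-10, 5, 5) -> (-(5), -(-10), -(5)) = (-5, 10, -5)
Step 5: (-5, 10, -5) -> (-(-5), -(-5), -(10)) = (5, 5, -10)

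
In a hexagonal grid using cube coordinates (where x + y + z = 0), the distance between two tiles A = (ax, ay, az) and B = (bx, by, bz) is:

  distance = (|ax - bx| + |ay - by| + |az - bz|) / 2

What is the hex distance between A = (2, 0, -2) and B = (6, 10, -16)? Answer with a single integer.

|ax - bx| = |2 - 6| = 4
|ay - by| = |0 - 10| = 10
|az - bz| = |-2 - (-16)| = 14
distance = (4 + 10 + 14) / 2 = 28 / 2 = 14

Answer: 14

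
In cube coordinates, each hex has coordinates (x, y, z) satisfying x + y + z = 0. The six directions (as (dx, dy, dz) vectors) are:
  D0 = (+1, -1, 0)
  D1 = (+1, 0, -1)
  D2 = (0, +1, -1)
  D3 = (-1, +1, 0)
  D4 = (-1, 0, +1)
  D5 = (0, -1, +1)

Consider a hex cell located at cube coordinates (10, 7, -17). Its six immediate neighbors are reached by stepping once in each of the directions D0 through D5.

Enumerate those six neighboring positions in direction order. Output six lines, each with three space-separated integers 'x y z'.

Center: (10, 7, -17). Add each direction:
  D0: (10, 7, -17) + (1, -1, 0) = (11, 6, -17)
  D1: (10, 7, -17) + (1, 0, -1) = (11, 7, -18)
  D2: (10, 7, -17) + (0, 1, -1) = (10, 8, -18)
  D3: (10, 7, -17) + (-1, 1, 0) = (9, 8, -17)
  D4: (10, 7, -17) + (-1, 0, 1) = (9, 7, -16)
  D5: (10, 7, -17) + (0, -1, 1) = (10, 6, -16)

Answer: 11 6 -17
11 7 -18
10 8 -18
9 8 -17
9 7 -16
10 6 -16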